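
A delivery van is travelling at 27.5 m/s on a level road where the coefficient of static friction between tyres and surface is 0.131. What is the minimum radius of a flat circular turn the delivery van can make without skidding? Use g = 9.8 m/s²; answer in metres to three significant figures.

At the limit, μ_s m g = m v²/r, so r_min = v²/(μ_s g) = (27.5)²/(0.131 × 9.8) = 756.2/1.284 = 589.1 m.

589 m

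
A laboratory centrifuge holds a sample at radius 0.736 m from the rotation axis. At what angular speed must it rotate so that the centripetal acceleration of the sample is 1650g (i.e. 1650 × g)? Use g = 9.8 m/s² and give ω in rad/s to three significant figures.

148 rad/s

Centripetal acceleration a_c = ω²r. Setting ω²r = 1650g:
ω = √(1650g / r) = √(1650 × 9.8 / 0.736) = √21970 = 148.2 rad/s.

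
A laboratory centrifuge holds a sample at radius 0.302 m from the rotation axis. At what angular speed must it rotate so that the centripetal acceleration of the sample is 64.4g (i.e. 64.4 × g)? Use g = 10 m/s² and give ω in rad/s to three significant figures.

46.2 rad/s

Centripetal acceleration a_c = ω²r. Setting ω²r = 64.4g:
ω = √(64.4g / r) = √(64.4 × 10.0 / 0.302) = √2132 = 46.18 rad/s.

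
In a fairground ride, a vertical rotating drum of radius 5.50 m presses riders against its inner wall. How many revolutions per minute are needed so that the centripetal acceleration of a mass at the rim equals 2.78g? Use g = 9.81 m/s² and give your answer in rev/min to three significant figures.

Require ω²r = 2.78g, so ω = √(2.78 × 9.81/5.50) = 2.227 rad/s.
In rev/min: ω × 60/(2π) = 2.227 × 60/(2π) = 21.26 rev/min.

21.3 rev/min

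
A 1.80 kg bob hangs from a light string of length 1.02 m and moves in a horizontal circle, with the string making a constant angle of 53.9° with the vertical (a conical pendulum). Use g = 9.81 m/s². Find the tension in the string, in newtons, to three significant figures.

30.0 N

Vertically the bob has no acceleration, so T cosθ = mg.
T = mg/cosθ = 1.80 × 9.81 / cos 53.9° = 17.66/0.5892 = 29.97 N.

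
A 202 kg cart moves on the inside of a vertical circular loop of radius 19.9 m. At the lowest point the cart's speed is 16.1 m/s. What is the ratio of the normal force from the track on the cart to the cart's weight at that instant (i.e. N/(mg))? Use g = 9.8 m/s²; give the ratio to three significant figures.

At the bottom, N − mg = mv²/r, so N = m(v²/r + g) and N/(mg) = v²/(rg) + 1 = (16.1)²/(19.9 × 9.8) + 1 = 1.329 + 1 = 2.329.

2.33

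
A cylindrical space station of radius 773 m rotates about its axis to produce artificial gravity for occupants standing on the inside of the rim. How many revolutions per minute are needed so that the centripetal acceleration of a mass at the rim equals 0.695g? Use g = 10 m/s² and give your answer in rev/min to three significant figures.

Require ω²r = 0.695g, so ω = √(0.695 × 10.0/773) = 0.09482 rad/s.
In rev/min: ω × 60/(2π) = 0.09482 × 60/(2π) = 0.9055 rev/min.

0.905 rev/min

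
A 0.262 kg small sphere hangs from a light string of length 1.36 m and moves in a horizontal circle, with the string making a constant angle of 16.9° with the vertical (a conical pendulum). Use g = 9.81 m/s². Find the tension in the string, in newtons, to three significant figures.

Vertically the bob has no acceleration, so T cosθ = mg.
T = mg/cosθ = 0.262 × 9.81 / cos 16.9° = 2.570/0.9568 = 2.686 N.

2.69 N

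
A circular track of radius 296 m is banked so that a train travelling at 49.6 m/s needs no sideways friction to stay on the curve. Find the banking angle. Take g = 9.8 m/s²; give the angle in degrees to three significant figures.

For a frictionless banked turn: horizontally N sinθ = mv²/r and vertically N cosθ = mg.
Dividing: tanθ = v²/(r g) = (49.6)²/(296 × 9.8) = 2460/2901 = 0.8481.
θ = arctan(0.8481) = 40.30°.

40.3°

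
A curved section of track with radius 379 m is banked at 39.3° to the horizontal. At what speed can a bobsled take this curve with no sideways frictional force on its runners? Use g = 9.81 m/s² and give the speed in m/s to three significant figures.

On a frictionless banked curve, N sinθ = mv²/r and N cosθ = mg, so tanθ = v²/(rg).
v = √(r g tanθ) = √(379 × 9.81 × tan 39.3°) = √(379 × 9.81 × 0.8185) = √3043 = 55.16 m/s.

55.2 m/s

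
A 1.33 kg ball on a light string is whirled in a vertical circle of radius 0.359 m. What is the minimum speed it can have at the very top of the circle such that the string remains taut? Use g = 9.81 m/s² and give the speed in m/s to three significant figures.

1.88 m/s

At the highest point the centre is directly below, so both the weight and T act inward: T + mg = mv²/r.
At minimum speed T → 0, so mg = mv_min²/r ⇒ v_min = √(g r) = √(9.81 × 0.359) = 1.877 m/s.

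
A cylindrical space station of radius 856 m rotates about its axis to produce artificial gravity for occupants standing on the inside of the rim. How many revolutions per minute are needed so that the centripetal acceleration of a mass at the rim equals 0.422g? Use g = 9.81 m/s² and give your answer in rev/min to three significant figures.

Require ω²r = 0.422g, so ω = √(0.422 × 9.81/856) = 0.06954 rad/s.
In rev/min: ω × 60/(2π) = 0.06954 × 60/(2π) = 0.6641 rev/min.

0.664 rev/min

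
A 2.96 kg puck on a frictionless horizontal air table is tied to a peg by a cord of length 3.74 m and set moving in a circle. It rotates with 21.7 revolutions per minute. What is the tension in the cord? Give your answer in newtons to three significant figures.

ω = 21.7 rev/min × 2π/60 = 2.272 rad/s, so v = ωr = 2.272 × 3.74 = 8.499 m/s.
The tension is the only horizontal force, so it supplies the full centripetal force: T = m v²/r = 2.96 × (8.499)²/3.74 = 2.96 × 72.23/3.74 = 57.17 N.

57.2 N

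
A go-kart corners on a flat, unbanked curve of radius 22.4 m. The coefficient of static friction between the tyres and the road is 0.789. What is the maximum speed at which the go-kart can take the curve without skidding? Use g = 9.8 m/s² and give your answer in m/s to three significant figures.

On a flat curve, static friction is the only horizontal force, so it must supply the full centripetal force: μ_s m g = m v²/r.
Mass cancels: v_max = √(μ_s g r) = √(0.789 × 9.8 × 22.4) = √173.2 = 13.16 m/s.

13.2 m/s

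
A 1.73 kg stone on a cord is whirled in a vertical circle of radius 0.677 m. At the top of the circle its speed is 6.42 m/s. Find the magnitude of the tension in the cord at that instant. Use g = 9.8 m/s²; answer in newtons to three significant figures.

88.4 N

At the top, both T and the weight mg point inward (toward the centre), so T + mg = mv²/r.
T = m(v²/r − g) = 1.73 × ((6.42)²/0.677 − 9.8) = 1.73 × (60.88 − 9.8) = 1.73 × 51.08 = 88.37 N.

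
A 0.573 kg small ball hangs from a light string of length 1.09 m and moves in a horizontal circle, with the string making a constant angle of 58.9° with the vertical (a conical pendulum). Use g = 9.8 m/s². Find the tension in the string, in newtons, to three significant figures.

Vertically the bob has no acceleration, so T cosθ = mg.
T = mg/cosθ = 0.573 × 9.8 / cos 58.9° = 5.615/0.5165 = 10.87 N.

10.9 N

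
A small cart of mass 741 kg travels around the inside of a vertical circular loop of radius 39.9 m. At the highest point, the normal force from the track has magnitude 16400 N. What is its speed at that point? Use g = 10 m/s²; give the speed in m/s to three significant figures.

35.8 m/s

At the top, N + mg = mv²/r, so v = √(r(N/m + g)) = √(39.9 × (16400/741 + 10.0)) = √(39.9 × 32.13) = √1282 = 35.81 m/s.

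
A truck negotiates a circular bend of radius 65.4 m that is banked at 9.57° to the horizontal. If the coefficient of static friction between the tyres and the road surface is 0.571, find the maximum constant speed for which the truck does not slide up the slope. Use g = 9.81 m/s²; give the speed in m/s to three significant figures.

At the maximum speed, friction acts down the slope at its limiting value f = μN. Radially (horizontal, toward centre): N sinθ + μN cosθ = mv²/r. Vertically: N cosθ − μN sinθ = mg.
Dividing: v² = r g (sinθ + μcosθ)/(cosθ − μsinθ).
sinθ + μcosθ = 0.1663 + 0.571×0.9861 = 0.7293; cosθ − μsinθ = 0.9861 − 0.571×0.1663 = 0.8912.
v² = 65.4 × 9.81 × 0.7293/0.8912 = 525.1 m²/s², so v = 22.91 m/s.

22.9 m/s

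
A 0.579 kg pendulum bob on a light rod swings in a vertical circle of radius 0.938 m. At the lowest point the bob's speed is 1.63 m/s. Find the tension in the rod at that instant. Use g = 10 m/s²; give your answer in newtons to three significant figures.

At the lowest point, T points up (toward the centre) and the weight mg points down (away from the centre), so the net inward force is T − mg = mv²/r.
T = m(v²/r + g) = 0.579 × ((1.63)²/0.938 + 10.0) = 0.579 × (2.833 + 10.0) = 0.579 × 12.83 = 7.430 N.

7.43 N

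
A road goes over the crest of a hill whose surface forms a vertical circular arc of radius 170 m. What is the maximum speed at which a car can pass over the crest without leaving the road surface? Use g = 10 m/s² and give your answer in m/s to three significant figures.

At the crest the centre of the circle is below the car, so the net downward (centripetal) force is mg − N = mv²/r.
The car leaves the road when N → 0, giving v_max = √(g r) = √(10.0 × 170) = 41.23 m/s.

41.2 m/s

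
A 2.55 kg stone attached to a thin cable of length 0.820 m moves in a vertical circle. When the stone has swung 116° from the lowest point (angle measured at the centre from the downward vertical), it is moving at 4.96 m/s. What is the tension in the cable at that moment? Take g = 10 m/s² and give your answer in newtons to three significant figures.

Take the radial direction toward the centre of the circle as positive. The component of the weight along the string toward the centre is −mg cos φ (φ measured from the bottom), so Newton's second law along the string gives T − mg cos φ = m v²/r.
cos 116° = -0.4384, so T = m(v²/r + g cos φ) = 2.55 × ((4.96)²/0.820 + 10.0 × -0.4384) = 2.55 × (30.00 + (-4.384)) = 2.55 × 25.62 = 65.33 N.

65.3 N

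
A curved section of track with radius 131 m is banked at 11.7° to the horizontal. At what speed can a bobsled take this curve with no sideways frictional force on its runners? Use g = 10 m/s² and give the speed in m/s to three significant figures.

On a frictionless banked curve, N sinθ = mv²/r and N cosθ = mg, so tanθ = v²/(rg).
v = √(r g tanθ) = √(131 × 10.0 × tan 11.7°) = √(131 × 10.0 × 0.2071) = √271.3 = 16.47 m/s.

16.5 m/s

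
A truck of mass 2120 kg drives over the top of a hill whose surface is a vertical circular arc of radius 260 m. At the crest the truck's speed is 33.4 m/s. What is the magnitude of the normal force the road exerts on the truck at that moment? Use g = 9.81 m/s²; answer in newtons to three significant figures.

At the crest the centripetal acceleration points downward (toward the centre of the arc), so mg − N = mv²/r.
N = m(g − v²/r) = 2120 × (9.81 − (33.4)²/260) = 2120 × (9.81 − 4.291) = 2120 × 5.519 = 11700 N.

11700 N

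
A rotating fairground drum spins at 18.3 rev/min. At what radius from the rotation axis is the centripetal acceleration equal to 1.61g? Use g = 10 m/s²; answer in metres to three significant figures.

4.38 m

ω = 18.3 rev/min × 2π/60 = 1.916 rad/s.
a_c = ω²r = 1.61g ⇒ r = 1.61 × 10.0 / (1.916)² = 16.10/3.672 = 4.384 m.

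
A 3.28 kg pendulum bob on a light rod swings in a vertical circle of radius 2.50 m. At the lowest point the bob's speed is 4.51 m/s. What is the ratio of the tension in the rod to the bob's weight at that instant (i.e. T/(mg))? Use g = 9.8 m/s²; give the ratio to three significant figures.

At the bottom, T − mg = mv²/r, so T = m(v²/r + g) and T/(mg) = v²/(rg) + 1 = (4.51)²/(2.50 × 9.8) + 1 = 0.8302 + 1 = 1.830.

1.83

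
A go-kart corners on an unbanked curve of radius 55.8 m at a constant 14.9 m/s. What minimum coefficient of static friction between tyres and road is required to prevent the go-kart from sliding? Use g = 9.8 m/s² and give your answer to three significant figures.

Friction provides the centripetal force: μ_s m g = m v²/r, so μ_s = v²/(g r) = (14.90)²/(9.8 × 55.8) = 222.0/546.8 = 0.4060.

0.406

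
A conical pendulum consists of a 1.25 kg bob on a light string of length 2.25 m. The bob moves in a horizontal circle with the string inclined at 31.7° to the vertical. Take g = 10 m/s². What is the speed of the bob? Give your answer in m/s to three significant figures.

The radius of the circle is r = L sinθ = 2.25 × sin 31.7° = 1.182 m.
Horizontally T sinθ = mv²/r and vertically T cosθ = mg, so tanθ = v²/(rg).
v = √(r g tanθ) = √(1.182 × 10.0 × 0.6176) = √7.302 = 2.702 m/s.

2.70 m/s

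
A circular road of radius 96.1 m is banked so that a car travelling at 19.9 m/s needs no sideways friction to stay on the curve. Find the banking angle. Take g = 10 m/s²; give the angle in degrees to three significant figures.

22.4°

With no friction, the horizontal component of the normal force provides the centripetal force: N sinθ = mv²/r, while N cosθ = mg vertically.
Dividing: tanθ = v²/(r g) = (19.9)²/(96.1 × 10.0) = 396.0/961.0 = 0.4121.
θ = arctan(0.4121) = 22.40°.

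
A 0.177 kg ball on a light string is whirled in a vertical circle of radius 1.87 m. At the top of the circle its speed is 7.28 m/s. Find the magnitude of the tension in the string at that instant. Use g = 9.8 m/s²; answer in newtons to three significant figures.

At the top, both T and the weight mg point inward (toward the centre), so T + mg = mv²/r.
T = m(v²/r − g) = 0.177 × ((7.28)²/1.87 − 9.8) = 0.177 × (28.34 − 9.8) = 0.177 × 18.54 = 3.282 N.

3.28 N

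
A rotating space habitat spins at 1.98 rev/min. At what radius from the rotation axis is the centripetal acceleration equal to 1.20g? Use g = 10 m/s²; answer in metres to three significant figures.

279 m

ω = 1.98 rev/min × 2π/60 = 0.2073 rad/s.
a_c = ω²r = 1.20g ⇒ r = 1.20 × 10.0 / (0.2073)² = 12.00/0.04299 = 279.1 m.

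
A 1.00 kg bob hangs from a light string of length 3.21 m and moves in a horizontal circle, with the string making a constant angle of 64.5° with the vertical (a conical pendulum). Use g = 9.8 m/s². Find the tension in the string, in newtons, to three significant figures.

22.8 N

Vertically the bob has no acceleration, so T cosθ = mg.
T = mg/cosθ = 1.00 × 9.8 / cos 64.5° = 9.800/0.4305 = 22.76 N.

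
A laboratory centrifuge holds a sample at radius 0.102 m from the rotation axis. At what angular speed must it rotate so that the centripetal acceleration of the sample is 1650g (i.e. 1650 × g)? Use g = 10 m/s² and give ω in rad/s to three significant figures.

402 rad/s

Centripetal acceleration a_c = ω²r. Setting ω²r = 1650g:
ω = √(1650g / r) = √(1650 × 10.0 / 0.102) = √161800 = 402.2 rad/s.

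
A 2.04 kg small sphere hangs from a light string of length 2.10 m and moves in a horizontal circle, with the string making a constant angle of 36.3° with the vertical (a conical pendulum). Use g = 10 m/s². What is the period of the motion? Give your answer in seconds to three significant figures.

2.58 s

r = L sinθ = 1.243 m. From T sinθ = mω²r and T cosθ = mg: tanθ = ω²r/g, so ω² = g tanθ / r = g/(L cosθ).
ω = √(g/(L cosθ)) = √(10.0/(2.10 × 0.8059)) = √5.909 = 2.431 rad/s.
Period = 2π/ω = 2.585 s.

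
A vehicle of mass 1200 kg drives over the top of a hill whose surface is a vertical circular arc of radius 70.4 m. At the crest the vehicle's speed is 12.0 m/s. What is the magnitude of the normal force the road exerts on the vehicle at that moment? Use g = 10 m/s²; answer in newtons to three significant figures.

At the crest the centripetal acceleration points downward (toward the centre of the arc), so mg − N = mv²/r.
N = m(g − v²/r) = 1200 × (10.0 − (12.0)²/70.4) = 1200 × (10.0 − 2.045) = 1200 × 7.955 = 9545 N.

9550 N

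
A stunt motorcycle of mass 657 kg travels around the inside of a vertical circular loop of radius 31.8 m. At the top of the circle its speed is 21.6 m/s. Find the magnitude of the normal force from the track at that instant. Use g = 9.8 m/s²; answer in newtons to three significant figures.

3200 N

At the top, both N and the weight mg point inward (toward the centre), so N + mg = mv²/r.
N = m(v²/r − g) = 657 × ((21.6)²/31.8 − 9.8) = 657 × (14.67 − 9.8) = 657 × 4.872 = 3201 N.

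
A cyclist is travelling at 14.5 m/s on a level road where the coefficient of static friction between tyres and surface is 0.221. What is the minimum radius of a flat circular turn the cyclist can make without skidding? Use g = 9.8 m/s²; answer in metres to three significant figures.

97.1 m

At the limit, μ_s m g = m v²/r, so r_min = v²/(μ_s g) = (14.5)²/(0.221 × 9.8) = 210.2/2.166 = 97.08 m.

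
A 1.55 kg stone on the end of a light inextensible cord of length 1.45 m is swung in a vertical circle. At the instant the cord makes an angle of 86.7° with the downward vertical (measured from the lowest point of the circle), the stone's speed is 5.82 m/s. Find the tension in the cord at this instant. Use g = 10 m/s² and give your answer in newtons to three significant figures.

37.1 N

Take the radial direction toward the centre of the circle as positive. The component of the weight along the string toward the centre is −mg cos φ (φ measured from the bottom), so Newton's second law along the string gives T − mg cos φ = m v²/r.
cos 86.7° = 0.05756, so T = m(v²/r + g cos φ) = 1.55 × ((5.82)²/1.45 + 10.0 × 0.05756) = 1.55 × (23.36 + (0.5756)) = 1.55 × 23.94 = 37.10 N.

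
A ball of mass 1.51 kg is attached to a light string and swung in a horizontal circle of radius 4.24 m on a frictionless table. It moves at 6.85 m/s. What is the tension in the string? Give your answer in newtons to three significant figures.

The tension is the only horizontal force, so it supplies the full centripetal force: T = m v²/r = 1.51 × (6.850)²/4.24 = 1.51 × 46.92/4.24 = 16.71 N.

16.7 N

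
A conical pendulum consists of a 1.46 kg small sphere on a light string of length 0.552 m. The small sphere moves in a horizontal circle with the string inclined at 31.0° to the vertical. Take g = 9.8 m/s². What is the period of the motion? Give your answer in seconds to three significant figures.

r = L sinθ = 0.2843 m. From T sinθ = mω²r and T cosθ = mg: tanθ = ω²r/g, so ω² = g tanθ / r = g/(L cosθ).
ω = √(g/(L cosθ)) = √(9.8/(0.552 × 0.8572)) = √20.71 = 4.551 rad/s.
Period = 2π/ω = 1.381 s.

1.38 s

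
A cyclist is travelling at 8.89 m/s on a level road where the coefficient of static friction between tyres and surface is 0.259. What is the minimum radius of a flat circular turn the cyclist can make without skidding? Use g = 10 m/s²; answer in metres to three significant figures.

30.5 m

At the limit, μ_s m g = m v²/r, so r_min = v²/(μ_s g) = (8.89)²/(0.259 × 10.0) = 79.03/2.590 = 30.51 m.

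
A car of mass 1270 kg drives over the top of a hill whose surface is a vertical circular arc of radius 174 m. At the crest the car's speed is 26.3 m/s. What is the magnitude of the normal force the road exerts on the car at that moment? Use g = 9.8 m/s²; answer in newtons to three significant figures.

At the crest the centripetal acceleration points downward (toward the centre of the arc), so mg − N = mv²/r.
N = m(g − v²/r) = 1270 × (9.8 − (26.3)²/174) = 1270 × (9.8 − 3.975) = 1270 × 5.825 = 7397 N.

7400 N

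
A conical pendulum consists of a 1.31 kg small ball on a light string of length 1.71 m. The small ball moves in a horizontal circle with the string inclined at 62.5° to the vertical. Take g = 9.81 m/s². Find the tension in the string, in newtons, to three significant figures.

27.8 N

Vertically the bob has no acceleration, so T cosθ = mg.
T = mg/cosθ = 1.31 × 9.81 / cos 62.5° = 12.85/0.4617 = 27.83 N.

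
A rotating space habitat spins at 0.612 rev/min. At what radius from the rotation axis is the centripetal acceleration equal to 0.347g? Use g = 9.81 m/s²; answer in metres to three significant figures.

ω = 0.612 rev/min × 2π/60 = 0.06409 rad/s.
a_c = ω²r = 0.347g ⇒ r = 0.347 × 9.81 / (0.06409)² = 3.404/0.004107 = 828.8 m.

829 m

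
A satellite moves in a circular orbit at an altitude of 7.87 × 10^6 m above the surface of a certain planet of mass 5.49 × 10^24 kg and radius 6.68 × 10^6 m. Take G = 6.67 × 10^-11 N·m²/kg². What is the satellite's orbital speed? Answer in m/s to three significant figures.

5020 m/s

Orbital radius r = R + h = 6.68 × 10^6 + 7.87 × 10^6 = 1.455 × 10^7 m.
Gravity supplies the centripetal force: G M m / r² = m v² / r, so v = √(GM/r).
v = √(6.67 × 10^-11 × 5.49 × 10^24 / 1.455 × 10^7) = √(2.517 × 10^7) = 5017 m/s.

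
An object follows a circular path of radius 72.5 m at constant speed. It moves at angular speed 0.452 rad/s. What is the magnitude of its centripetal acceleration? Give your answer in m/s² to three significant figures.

14.8 m/s²

v = ωr = 0.452 × 72.5 = 32.77 m/s.
a_c = v²/r = (32.77)²/72.5 = 1074/72.5 = 14.81 m/s².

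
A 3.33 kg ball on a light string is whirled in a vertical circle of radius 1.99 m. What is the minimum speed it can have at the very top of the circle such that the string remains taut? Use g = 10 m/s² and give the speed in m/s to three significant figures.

At the highest point the centre is directly below, so both the weight and T act inward: T + mg = mv²/r.
At minimum speed T → 0, so mg = mv_min²/r ⇒ v_min = √(g r) = √(10.0 × 1.99) = 4.461 m/s.

4.46 m/s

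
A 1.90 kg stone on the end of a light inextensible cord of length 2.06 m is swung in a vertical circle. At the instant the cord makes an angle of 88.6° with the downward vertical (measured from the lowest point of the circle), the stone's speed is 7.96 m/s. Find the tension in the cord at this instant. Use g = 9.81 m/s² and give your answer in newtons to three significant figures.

58.9 N

Take the radial direction toward the centre of the circle as positive. The component of the weight along the string toward the centre is −mg cos φ (φ measured from the bottom), so Newton's second law along the string gives T − mg cos φ = m v²/r.
cos 88.6° = 0.02443, so T = m(v²/r + g cos φ) = 1.90 × ((7.96)²/2.06 + 9.81 × 0.02443) = 1.90 × (30.76 + (0.2397)) = 1.90 × 31.00 = 58.90 N.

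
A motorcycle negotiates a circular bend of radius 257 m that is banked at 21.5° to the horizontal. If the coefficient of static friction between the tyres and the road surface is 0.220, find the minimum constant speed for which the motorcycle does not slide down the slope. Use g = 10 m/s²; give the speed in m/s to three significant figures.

20.3 m/s

At the minimum speed, friction acts up the slope at its limiting value f = μN. Radially (horizontal, toward centre): N sinθ − μN cosθ = mv²/r. Vertically: N cosθ + μN sinθ = mg.
Dividing: v² = r g (sinθ − μcosθ)/(cosθ + μsinθ).
sinθ − μcosθ = 0.3665 − 0.220×0.9304 = 0.1618; cosθ + μsinθ = 0.9304 + 0.220×0.3665 = 1.011.
v² = 257 × 10.0 × 0.1618/1.011 = 411.3 m²/s², so v = 20.28 m/s.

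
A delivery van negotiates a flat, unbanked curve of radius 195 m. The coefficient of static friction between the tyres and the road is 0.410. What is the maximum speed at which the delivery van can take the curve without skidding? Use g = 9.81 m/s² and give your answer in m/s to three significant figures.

Friction provides the centripetal force on a flat curve. At maximum speed it is at its limiting value: μ_s m g = m v²/r.
Mass cancels: v_max = √(μ_s g r) = √(0.410 × 9.81 × 195) = √784.3 = 28.01 m/s.

28.0 m/s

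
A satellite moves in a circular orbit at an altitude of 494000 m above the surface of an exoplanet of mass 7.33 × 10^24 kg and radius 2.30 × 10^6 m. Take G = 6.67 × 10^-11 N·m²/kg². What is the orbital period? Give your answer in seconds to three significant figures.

r = R + h = 2.30 × 10^6 + 494000 = 2.794 × 10^6 m. Gravity provides the centripetal force: G M m / r² = m v² / r ⇒ v = √(GM/r) = 13230 m/s.
T = 2πr/v = 2π × 2.794 × 10^6 / 13230 = 1327 s.

1330 s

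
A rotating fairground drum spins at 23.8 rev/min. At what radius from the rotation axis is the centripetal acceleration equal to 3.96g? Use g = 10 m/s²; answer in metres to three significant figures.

6.38 m

ω = 23.8 rev/min × 2π/60 = 2.492 rad/s.
a_c = ω²r = 3.96g ⇒ r = 3.96 × 10.0 / (2.492)² = 39.60/6.212 = 6.375 m.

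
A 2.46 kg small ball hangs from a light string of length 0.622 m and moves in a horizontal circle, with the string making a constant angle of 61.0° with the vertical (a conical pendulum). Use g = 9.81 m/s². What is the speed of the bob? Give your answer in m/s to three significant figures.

The radius of the circle is r = L sinθ = 0.622 × sin 61.0° = 0.5440 m.
Horizontally T sinθ = mv²/r and vertically T cosθ = mg, so tanθ = v²/(rg).
v = √(r g tanθ) = √(0.5440 × 9.81 × 1.804) = √9.628 = 3.103 m/s.

3.10 m/s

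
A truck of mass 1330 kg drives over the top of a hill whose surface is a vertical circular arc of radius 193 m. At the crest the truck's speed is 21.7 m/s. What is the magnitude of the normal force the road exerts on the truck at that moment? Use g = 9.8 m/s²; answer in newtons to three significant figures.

9790 N

At the crest the centripetal acceleration points downward (toward the centre of the arc), so mg − N = mv²/r.
N = m(g − v²/r) = 1330 × (9.8 − (21.7)²/193) = 1330 × (9.8 − 2.440) = 1330 × 7.360 = 9789 N.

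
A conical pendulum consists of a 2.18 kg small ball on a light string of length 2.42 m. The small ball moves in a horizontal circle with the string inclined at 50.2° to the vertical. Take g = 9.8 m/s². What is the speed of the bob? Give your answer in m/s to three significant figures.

The radius of the circle is r = L sinθ = 2.42 × sin 50.2° = 1.859 m.
Horizontally T sinθ = mv²/r and vertically T cosθ = mg, so tanθ = v²/(rg).
v = √(r g tanθ) = √(1.859 × 9.8 × 1.200) = √21.87 = 4.676 m/s.

4.68 m/s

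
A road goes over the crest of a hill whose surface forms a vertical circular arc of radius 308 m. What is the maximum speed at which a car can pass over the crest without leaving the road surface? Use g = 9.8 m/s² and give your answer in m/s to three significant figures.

At the crest the centre of the circle is below the car, so the net downward (centripetal) force is mg − N = mv²/r.
The car leaves the road when N → 0, giving v_max = √(g r) = √(9.8 × 308) = 54.94 m/s.

54.9 m/s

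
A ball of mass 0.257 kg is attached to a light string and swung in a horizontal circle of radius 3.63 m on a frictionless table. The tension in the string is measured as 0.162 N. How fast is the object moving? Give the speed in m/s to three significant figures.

T = m v²/r ⇒ v = √(T r / m) = √(0.162 × 3.63 / 0.257) = √2.288 = 1.513 m/s.

1.51 m/s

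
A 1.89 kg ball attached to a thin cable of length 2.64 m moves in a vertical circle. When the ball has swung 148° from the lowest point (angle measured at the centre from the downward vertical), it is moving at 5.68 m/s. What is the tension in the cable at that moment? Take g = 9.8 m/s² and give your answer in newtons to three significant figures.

7.39 N

Take the radial direction toward the centre of the circle as positive. The component of the weight along the string toward the centre is −mg cos φ (φ measured from the bottom), so Newton's second law along the string gives T − mg cos φ = m v²/r.
cos 148° = -0.8480, so T = m(v²/r + g cos φ) = 1.89 × ((5.68)²/2.64 + 9.8 × -0.8480) = 1.89 × (12.22 + (-8.311)) = 1.89 × 3.910 = 7.389 N.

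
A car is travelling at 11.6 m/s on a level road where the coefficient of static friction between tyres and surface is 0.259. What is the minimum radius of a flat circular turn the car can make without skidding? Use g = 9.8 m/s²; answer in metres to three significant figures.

53.0 m

At the limit, μ_s m g = m v²/r, so r_min = v²/(μ_s g) = (11.6)²/(0.259 × 9.8) = 134.6/2.538 = 53.01 m.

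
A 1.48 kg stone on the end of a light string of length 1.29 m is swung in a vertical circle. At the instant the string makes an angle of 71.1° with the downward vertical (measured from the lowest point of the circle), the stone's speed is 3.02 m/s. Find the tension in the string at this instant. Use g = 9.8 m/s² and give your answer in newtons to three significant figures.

Take the radial direction toward the centre of the circle as positive. The component of the weight along the string toward the centre is −mg cos φ (φ measured from the bottom), so Newton's second law along the string gives T − mg cos φ = m v²/r.
cos 71.1° = 0.3239, so T = m(v²/r + g cos φ) = 1.48 × ((3.02)²/1.29 + 9.8 × 0.3239) = 1.48 × (7.070 + (3.174)) = 1.48 × 10.24 = 15.16 N.

15.2 N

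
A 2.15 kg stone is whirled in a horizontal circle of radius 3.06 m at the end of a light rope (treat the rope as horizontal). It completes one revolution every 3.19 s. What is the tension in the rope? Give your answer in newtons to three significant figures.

25.5 N

v = 2πr/T = 2π × 3.06/3.19 = 6.027 m/s.
The tension is the only horizontal force, so it supplies the full centripetal force: T = m v²/r = 2.15 × (6.027)²/3.06 = 2.15 × 36.33/3.06 = 25.52 N.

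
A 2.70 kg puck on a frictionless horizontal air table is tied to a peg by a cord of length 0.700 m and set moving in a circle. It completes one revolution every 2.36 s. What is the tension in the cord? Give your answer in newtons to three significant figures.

13.4 N

v = 2πr/T = 2π × 0.700/2.36 = 1.864 m/s.
The tension is the only horizontal force, so it supplies the full centripetal force: T = m v²/r = 2.70 × (1.864)²/0.700 = 2.70 × 3.473/0.700 = 13.40 N.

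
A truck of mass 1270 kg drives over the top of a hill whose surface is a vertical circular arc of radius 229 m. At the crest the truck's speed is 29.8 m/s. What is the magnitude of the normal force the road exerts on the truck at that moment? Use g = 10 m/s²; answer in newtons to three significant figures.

7780 N

At the crest the centripetal acceleration points downward (toward the centre of the arc), so mg − N = mv²/r.
N = m(g − v²/r) = 1270 × (10.0 − (29.8)²/229) = 1270 × (10.0 − 3.878) = 1270 × 6.122 = 7775 N.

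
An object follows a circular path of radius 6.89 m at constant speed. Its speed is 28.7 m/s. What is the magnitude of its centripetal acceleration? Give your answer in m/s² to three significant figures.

a_c = v²/r = (28.70)²/6.89 = 823.7/6.89 = 119.5 m/s².

120 m/s²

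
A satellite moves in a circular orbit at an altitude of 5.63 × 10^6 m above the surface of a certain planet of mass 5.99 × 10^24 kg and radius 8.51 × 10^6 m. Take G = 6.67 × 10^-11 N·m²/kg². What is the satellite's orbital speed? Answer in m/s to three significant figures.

Orbital radius r = R + h = 8.51 × 10^6 + 5.63 × 10^6 = 1.414 × 10^7 m.
Gravity supplies the centripetal force: G M m / r² = m v² / r, so v = √(GM/r).
v = √(6.67 × 10^-11 × 5.99 × 10^24 / 1.414 × 10^7) = √(2.826 × 10^7) = 5316 m/s.

5320 m/s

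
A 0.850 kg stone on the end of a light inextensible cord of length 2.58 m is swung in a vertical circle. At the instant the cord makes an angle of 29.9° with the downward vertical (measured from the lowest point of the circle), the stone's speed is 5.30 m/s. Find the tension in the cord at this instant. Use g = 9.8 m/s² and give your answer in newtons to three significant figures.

16.5 N

Take the radial direction toward the centre of the circle as positive. The component of the weight along the string toward the centre is −mg cos φ (φ measured from the bottom), so Newton's second law along the string gives T − mg cos φ = m v²/r.
cos 29.9° = 0.8669, so T = m(v²/r + g cos φ) = 0.850 × ((5.30)²/2.58 + 9.8 × 0.8669) = 0.850 × (10.89 + (8.496)) = 0.850 × 19.38 = 16.48 N.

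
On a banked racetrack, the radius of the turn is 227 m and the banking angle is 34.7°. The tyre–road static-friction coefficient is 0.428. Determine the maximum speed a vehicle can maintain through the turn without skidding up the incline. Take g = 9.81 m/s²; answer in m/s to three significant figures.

59.5 m/s

At the maximum speed, friction acts down the slope at its limiting value f = μN. Radially (horizontal, toward centre): N sinθ + μN cosθ = mv²/r. Vertically: N cosθ − μN sinθ = mg.
Dividing: v² = r g (sinθ + μcosθ)/(cosθ − μsinθ).
sinθ + μcosθ = 0.5693 + 0.428×0.8221 = 0.9212; cosθ − μsinθ = 0.8221 − 0.428×0.5693 = 0.5785.
v² = 227 × 9.81 × 0.9212/0.5785 = 3546 m²/s², so v = 59.55 m/s.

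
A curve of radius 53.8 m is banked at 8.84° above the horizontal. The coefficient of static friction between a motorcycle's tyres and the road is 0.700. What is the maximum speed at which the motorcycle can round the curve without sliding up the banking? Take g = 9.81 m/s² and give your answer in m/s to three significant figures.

22.5 m/s

At the maximum speed, friction acts down the slope at its limiting value f = μN. Radially (horizontal, toward centre): N sinθ + μN cosθ = mv²/r. Vertically: N cosθ − μN sinθ = mg.
Dividing: v² = r g (sinθ + μcosθ)/(cosθ − μsinθ).
sinθ + μcosθ = 0.1537 + 0.700×0.9881 = 0.8454; cosθ − μsinθ = 0.9881 − 0.700×0.1537 = 0.8805.
v² = 53.8 × 9.81 × 0.8454/0.8805 = 506.7 m²/s², so v = 22.51 m/s.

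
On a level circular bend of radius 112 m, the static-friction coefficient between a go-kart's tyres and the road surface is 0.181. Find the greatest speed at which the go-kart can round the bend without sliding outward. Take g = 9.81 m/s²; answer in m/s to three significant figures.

14.1 m/s

The only inward force on a level bend is static friction, so at the limit f_s = μ_s N = μ_s m g = m v²/r.
Mass cancels: v_max = √(μ_s g r) = √(0.181 × 9.81 × 112) = √198.9 = 14.10 m/s.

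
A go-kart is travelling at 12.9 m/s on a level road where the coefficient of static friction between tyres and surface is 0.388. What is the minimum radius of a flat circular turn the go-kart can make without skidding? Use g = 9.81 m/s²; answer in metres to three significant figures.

At the limit, μ_s m g = m v²/r, so r_min = v²/(μ_s g) = (12.9)²/(0.388 × 9.81) = 166.4/3.806 = 43.72 m.

43.7 m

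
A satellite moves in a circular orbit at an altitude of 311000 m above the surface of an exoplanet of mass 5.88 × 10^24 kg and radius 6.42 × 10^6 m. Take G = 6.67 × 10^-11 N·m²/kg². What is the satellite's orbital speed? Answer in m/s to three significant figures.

Orbital radius r = R + h = 6.42 × 10^6 + 311000 = 6.731 × 10^6 m.
Gravity supplies the centripetal force: G M m / r² = m v² / r, so v = √(GM/r).
v = √(6.67 × 10^-11 × 5.88 × 10^24 / 6.731 × 10^6) = √(5.827 × 10^7) = 7633 m/s.

7630 m/s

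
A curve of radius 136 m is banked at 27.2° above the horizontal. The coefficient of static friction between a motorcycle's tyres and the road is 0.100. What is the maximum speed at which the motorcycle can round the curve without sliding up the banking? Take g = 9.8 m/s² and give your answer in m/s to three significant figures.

29.4 m/s

At the maximum speed, friction acts down the slope at its limiting value f = μN. Radially (horizontal, toward centre): N sinθ + μN cosθ = mv²/r. Vertically: N cosθ − μN sinθ = mg.
Dividing: v² = r g (sinθ + μcosθ)/(cosθ − μsinθ).
sinθ + μcosθ = 0.4571 + 0.100×0.8894 = 0.5460; cosθ − μsinθ = 0.8894 − 0.100×0.4571 = 0.8437.
v² = 136 × 9.8 × 0.5460/0.8437 = 862.6 m²/s², so v = 29.37 m/s.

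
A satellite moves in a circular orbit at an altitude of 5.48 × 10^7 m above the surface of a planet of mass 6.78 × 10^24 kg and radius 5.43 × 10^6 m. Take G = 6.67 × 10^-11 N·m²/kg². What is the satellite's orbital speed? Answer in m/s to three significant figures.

2740 m/s

Orbital radius r = R + h = 5.43 × 10^6 + 5.48 × 10^7 = 6.023 × 10^7 m.
Gravity supplies the centripetal force: G M m / r² = m v² / r, so v = √(GM/r).
v = √(6.67 × 10^-11 × 6.78 × 10^24 / 6.023 × 10^7) = √(7.508 × 10^6) = 2740 m/s.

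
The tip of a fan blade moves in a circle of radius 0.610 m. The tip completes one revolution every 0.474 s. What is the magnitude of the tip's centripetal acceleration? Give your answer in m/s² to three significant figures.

107 m/s²

v = 2πr/T = 2π × 0.610/0.474 = 8.086 m/s.
a_c = v²/r = (8.086)²/0.610 = 65.38/0.610 = 107.2 m/s².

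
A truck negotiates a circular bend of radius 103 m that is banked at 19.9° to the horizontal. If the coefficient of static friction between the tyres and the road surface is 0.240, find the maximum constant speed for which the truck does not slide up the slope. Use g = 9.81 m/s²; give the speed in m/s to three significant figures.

At the maximum speed, friction acts down the slope at its limiting value f = μN. Radially (horizontal, toward centre): N sinθ + μN cosθ = mv²/r. Vertically: N cosθ − μN sinθ = mg.
Dividing: v² = r g (sinθ + μcosθ)/(cosθ − μsinθ).
sinθ + μcosθ = 0.3404 + 0.240×0.9403 = 0.5660; cosθ − μsinθ = 0.9403 − 0.240×0.3404 = 0.8586.
v² = 103 × 9.81 × 0.5660/0.8586 = 666.1 m²/s², so v = 25.81 m/s.

25.8 m/s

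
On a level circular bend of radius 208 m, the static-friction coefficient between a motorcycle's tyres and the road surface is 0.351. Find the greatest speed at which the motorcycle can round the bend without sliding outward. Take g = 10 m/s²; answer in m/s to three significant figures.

27.0 m/s

The only inward force on a level bend is static friction, so at the limit f_s = μ_s N = μ_s m g = m v²/r.
Mass cancels: v_max = √(μ_s g r) = √(0.351 × 10.0 × 208) = √730.1 = 27.02 m/s.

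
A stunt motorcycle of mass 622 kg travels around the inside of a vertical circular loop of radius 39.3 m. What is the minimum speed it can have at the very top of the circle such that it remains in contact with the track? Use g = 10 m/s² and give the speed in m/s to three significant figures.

At the highest point the centre is directly below, so both the weight and N act inward: N + mg = mv²/r.
At minimum speed N → 0, so mg = mv_min²/r ⇒ v_min = √(g r) = √(10.0 × 39.3) = 19.82 m/s.

19.8 m/s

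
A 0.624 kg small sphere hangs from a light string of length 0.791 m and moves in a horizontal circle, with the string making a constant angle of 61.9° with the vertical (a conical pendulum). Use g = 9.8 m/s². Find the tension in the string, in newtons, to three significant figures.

Vertically the bob has no acceleration, so T cosθ = mg.
T = mg/cosθ = 0.624 × 9.8 / cos 61.9° = 6.115/0.4710 = 12.98 N.

13.0 N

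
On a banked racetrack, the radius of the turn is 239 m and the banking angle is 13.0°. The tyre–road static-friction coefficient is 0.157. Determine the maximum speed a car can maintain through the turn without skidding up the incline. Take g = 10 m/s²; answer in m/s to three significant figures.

31.0 m/s

At the maximum speed, friction acts down the slope at its limiting value f = μN. Radially (horizontal, toward centre): N sinθ + μN cosθ = mv²/r. Vertically: N cosθ − μN sinθ = mg.
Dividing: v² = r g (sinθ + μcosθ)/(cosθ − μsinθ).
sinθ + μcosθ = 0.2250 + 0.157×0.9744 = 0.3779; cosθ − μsinθ = 0.9744 − 0.157×0.2250 = 0.9391.
v² = 239 × 10.0 × 0.3779/0.9391 = 961.9 m²/s², so v = 31.01 m/s.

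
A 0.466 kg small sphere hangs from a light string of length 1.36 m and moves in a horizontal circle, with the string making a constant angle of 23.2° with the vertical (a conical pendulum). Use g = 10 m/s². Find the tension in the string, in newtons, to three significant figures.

Vertically the bob has no acceleration, so T cosθ = mg.
T = mg/cosθ = 0.466 × 10.0 / cos 23.2° = 4.660/0.9191 = 5.070 N.

5.07 N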